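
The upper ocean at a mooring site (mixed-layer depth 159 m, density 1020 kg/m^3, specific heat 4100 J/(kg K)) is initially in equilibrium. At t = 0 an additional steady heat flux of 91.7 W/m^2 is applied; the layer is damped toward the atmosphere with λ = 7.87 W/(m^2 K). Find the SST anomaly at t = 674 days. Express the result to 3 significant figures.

Areal heat capacity C = ρ c_p D = 1020 × 4100 × 159 = 6.65×10^8 J/(m^2 K).
τ = C / λ = 6.65×10^8 / 7.87 = 8.45×10^7 s.
Equilibrium anomaly ΔT_eq = F / λ = 91.7 / 7.87 = 11.7 K.
t = 674 days = 5.82×10^7 s, so t/τ = 0.689.
ΔT(t) = ΔT_eq (1 − e^(−t/τ)) = 11.7 × (1 − e^−0.689) = 5.80 K.

5.80 K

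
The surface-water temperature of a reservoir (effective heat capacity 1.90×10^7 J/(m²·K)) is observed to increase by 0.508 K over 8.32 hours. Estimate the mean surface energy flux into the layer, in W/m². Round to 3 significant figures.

322

Areal heat capacity C = 1.90×10^7 J/(m²·K) (given).
Required heat per unit area: Q = C ΔT = 1.90×10^7 × 0.508 = 9.65×10^6 J/m².
Flux F = Q / Δt = 9.65×10^6 / 30000 s = 322 W/m².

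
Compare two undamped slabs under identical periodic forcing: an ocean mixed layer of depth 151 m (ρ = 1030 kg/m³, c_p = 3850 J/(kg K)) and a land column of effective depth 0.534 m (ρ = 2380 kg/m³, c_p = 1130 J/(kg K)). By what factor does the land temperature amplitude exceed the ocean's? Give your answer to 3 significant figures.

417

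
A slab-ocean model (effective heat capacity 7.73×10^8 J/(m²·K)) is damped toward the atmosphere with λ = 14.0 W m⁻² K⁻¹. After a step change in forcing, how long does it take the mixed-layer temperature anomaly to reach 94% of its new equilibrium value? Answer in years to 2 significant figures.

Areal heat capacity C = 7.73×10^8 J/(m²·K) (given).
τ = C / λ = 7.73×10^8 / 14.0 = 5.52×10^7 s.
Fraction reached: 1 − e^(−t/τ) = 0.94 ⇒ t = −τ ln(1 − 0.94) = τ × 2.81.
t = 1.55×10^8 s = 4.92 years.

4.9 years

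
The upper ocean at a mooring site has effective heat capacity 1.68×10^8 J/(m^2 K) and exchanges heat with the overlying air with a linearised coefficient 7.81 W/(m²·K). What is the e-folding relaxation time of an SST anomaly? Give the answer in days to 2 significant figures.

250 days

Areal heat capacity C = 1.68×10^8 J/(m^2 K) (given).
Relaxation time τ = C / λ = 1.68×10^8 / 7.81 = 2.15×10^7 s.
In days: 2.15×10^7 s / (86400 s/day) = 249 days.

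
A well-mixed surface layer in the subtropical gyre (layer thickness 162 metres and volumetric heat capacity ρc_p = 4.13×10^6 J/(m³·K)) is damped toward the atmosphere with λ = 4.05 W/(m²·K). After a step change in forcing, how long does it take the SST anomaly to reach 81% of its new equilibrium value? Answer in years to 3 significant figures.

8.69 years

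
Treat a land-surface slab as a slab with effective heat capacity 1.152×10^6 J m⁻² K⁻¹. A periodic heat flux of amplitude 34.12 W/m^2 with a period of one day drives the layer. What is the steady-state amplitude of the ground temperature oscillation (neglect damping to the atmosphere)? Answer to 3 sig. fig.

Areal heat capacity C = 1.152×10^6 J m⁻² K⁻¹ (given).
Angular frequency ω = 2π / T = 2π / 86400 s = 7.27×10^-5 s⁻¹.
Cω = 1.15×10^6 × 7.27×10^-5 = 83.8 W/(m²·K).
Amplitude A = F₀ / (Cω) = 34.12 / 83.8 = 0.407 K.

0.407 K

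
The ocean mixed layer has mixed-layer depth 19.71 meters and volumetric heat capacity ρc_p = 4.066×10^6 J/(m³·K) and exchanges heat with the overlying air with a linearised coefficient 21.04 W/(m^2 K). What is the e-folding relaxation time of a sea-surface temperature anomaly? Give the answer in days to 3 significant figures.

44.1 days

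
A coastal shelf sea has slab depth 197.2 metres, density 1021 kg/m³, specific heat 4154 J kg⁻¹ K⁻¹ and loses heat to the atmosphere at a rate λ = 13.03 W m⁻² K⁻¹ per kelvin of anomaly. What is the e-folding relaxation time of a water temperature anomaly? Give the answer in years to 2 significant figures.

Areal heat capacity C = ρ c_p D = 1021 × 4154 × 197.2 = 8.36×10^8 J m⁻² K⁻¹.
Relaxation time τ = C / λ = 8.36×10^8 / 13.03 = 6.42×10^7 s.
In years: 6.42×10^7 s / (3.156×10^7 s/year) = 2.03 years.

2.0 years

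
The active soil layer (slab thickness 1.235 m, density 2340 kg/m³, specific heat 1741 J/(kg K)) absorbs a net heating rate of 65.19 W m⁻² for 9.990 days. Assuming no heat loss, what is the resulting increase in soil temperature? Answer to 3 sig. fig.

11.2 K

Areal heat capacity C = ρ c_p D = 2340 × 1741 × 1.235 = 5.03×10^6 J/(m²·K).
Net heat input Q = F Δt = 65.19 × (9.990 days × 86400 s/day) = 5.63×10^7 J/m².
ΔT = Q / C = 5.63×10^7 / 5.03×10^6 = 11.2 K.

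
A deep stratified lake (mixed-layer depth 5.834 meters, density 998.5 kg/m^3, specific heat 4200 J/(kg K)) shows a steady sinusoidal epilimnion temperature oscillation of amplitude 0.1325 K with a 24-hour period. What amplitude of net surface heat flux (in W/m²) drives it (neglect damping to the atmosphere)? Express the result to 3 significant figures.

236

Areal heat capacity C = ρ c_p D = 998.5 × 4200 × 5.834 = 2.45×10^7 J m⁻² K⁻¹.
ω = 2π / 86400 s = 7.27×10^-5 s⁻¹.
Cω = 2.45×10^7 × 7.27×10^-5 = 1780 W/(m²·K).
F₀ = A × Cω = 0.1325 × 1780 = 236 W/m².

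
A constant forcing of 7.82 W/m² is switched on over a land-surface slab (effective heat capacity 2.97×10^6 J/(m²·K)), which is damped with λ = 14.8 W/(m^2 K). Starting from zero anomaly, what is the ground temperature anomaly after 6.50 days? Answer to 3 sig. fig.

Areal heat capacity C = 2.97×10^6 J/(m²·K) (given).
τ = C / λ = 2.97×10^6 / 14.8 = 2.01×10^5 s.
Equilibrium anomaly ΔT_eq = F / λ = 7.82 / 14.8 = 0.528 K.
t = 6.50 days = 5.62×10^5 s, so t/τ = 2.80.
ΔT(t) = ΔT_eq (1 − e^(−t/τ)) = 0.528 × (1 − e^−2.80) = 0.496 K.

0.496 K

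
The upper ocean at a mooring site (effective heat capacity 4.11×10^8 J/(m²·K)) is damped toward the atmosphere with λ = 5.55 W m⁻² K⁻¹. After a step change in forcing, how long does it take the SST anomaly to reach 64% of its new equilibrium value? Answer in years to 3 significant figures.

2.40 years

Areal heat capacity C = 4.11×10^8 J/(m²·K) (given).
τ = C / λ = 4.11×10^8 / 5.55 = 7.41×10^7 s.
Fraction reached: 1 − e^(−t/τ) = 0.64 ⇒ t = −τ ln(1 − 0.64) = τ × 1.02.
t = 7.57×10^7 s = 2.40 years.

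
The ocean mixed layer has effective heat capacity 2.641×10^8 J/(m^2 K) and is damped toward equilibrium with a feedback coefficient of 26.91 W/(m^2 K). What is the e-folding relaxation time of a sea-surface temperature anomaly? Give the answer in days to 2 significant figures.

110 days

Areal heat capacity C = 2.641×10^8 J/(m^2 K) (given).
Relaxation time τ = C / λ = 2.64×10^8 / 26.91 = 9.81×10^6 s.
In days: 9.81×10^6 s / (86400 s/day) = 114 days.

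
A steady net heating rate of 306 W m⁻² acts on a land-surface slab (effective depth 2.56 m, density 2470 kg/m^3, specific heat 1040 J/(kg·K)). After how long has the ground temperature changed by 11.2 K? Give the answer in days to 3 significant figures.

Areal heat capacity C = ρ c_p D = 2470 × 1040 × 2.56 = 6.58×10^6 J m⁻² K⁻¹.
Time required: Δt = C ΔT / F = 6.58×10^6 × 11.2 / 306 = 2.41×10^5 s.
In days: 2.41×10^5 s / (86400 s/day) = 2.79 days.

2.79 days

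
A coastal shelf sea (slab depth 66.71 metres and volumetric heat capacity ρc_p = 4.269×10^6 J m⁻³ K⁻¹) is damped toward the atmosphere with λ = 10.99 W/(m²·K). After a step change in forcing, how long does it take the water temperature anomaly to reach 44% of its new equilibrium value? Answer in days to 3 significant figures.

Areal heat capacity C = ρc_p × D = 4.269×10^6 × 66.71 = 2.85×10^8 J m⁻² K⁻¹.
τ = C / λ = 2.85×10^8 / 10.99 = 2.59×10^7 s.
Fraction reached: 1 − e^(−t/τ) = 0.44 ⇒ t = −τ ln(1 − 0.44) = τ × 0.580.
t = 1.50×10^7 s = 174 days.

174 days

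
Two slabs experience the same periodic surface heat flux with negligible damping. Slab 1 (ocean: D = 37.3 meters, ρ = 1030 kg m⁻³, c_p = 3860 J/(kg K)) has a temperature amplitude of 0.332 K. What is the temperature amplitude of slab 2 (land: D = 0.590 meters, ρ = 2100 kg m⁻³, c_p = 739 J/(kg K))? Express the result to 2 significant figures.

54 K

C_ocean = 1.48×10^8 J/(m²·K); C_land = 9.16×10^5 J/(m²·K).
A ∝ 1/C ⇒ A_land = A_ocean × C_ocean/C_land = 0.332 × 162 = 53.8 K.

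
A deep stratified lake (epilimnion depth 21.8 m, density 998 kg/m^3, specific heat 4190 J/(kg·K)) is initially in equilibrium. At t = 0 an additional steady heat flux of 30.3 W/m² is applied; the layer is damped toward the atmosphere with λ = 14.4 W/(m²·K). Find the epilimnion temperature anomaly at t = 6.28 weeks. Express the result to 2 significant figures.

0.95 K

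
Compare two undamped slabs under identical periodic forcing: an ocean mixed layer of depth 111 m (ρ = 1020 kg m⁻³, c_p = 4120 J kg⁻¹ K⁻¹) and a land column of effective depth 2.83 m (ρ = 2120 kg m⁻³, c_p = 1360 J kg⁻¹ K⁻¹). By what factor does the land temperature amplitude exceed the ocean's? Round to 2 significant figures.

C_ocean = 1020 × 4120 × 111 = 4.66×10^8 J/(m²·K).
C_land = 2120 × 1360 × 2.83 = 8.16×10^6 J/(m²·K).
Undamped amplitude ∝ 1/C, so A_land/A_ocean = C_ocean/C_land = 57.2.

57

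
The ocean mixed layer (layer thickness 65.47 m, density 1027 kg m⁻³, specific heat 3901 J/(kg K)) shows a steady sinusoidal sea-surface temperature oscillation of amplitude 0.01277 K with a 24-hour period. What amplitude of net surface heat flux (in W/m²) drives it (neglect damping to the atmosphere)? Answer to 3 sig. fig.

244

Areal heat capacity C = ρ c_p D = 1027 × 3901 × 65.47 = 2.62×10^8 J/(m^2 K).
ω = 2π / 86400 s = 7.27×10^-5 s⁻¹.
Cω = 2.62×10^8 × 7.27×10^-5 = 19100 W/(m²·K).
F₀ = A × Cω = 0.01277 × 19100 = 244 W/m².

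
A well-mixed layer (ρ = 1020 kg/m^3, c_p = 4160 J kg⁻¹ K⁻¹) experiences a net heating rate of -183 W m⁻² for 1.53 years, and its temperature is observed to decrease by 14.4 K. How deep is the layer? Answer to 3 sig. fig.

145 m

Heat input Q = F Δt = -183 × 4.83×10^7 s = -8.84×10^9 J/m².
Required areal heat capacity C = Q / ΔT = 6.14×10^8 J/(m²·K).
Depth D = C / (ρ c_p) = 6.14×10^8 / (1020 × 4160) = 145 m.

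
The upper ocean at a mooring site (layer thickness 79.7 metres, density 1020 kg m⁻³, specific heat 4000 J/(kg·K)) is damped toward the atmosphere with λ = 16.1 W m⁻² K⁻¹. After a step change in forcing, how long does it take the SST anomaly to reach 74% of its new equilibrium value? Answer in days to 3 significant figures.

Areal heat capacity C = ρ c_p D = 1020 × 4000 × 79.7 = 3.25×10^8 J/(m^2 K).
τ = C / λ = 3.25×10^8 / 16.1 = 2.02×10^7 s.
Fraction reached: 1 − e^(−t/τ) = 0.74 ⇒ t = −τ ln(1 − 0.74) = τ × 1.35.
t = 2.72×10^7 s = 315 days.

315 days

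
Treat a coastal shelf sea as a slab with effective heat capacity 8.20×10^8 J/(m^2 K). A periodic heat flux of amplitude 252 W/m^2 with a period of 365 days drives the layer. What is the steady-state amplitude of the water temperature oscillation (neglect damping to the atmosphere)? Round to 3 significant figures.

1.54 K

Areal heat capacity C = 8.20×10^8 J/(m^2 K) (given).
Angular frequency ω = 2π / T = 2π / 3.15×10^7 s = 1.99×10^-7 s⁻¹.
Cω = 8.20×10^8 × 1.99×10^-7 = 163 W/(m²·K).
Amplitude A = F₀ / (Cω) = 252 / 163 = 1.54 K.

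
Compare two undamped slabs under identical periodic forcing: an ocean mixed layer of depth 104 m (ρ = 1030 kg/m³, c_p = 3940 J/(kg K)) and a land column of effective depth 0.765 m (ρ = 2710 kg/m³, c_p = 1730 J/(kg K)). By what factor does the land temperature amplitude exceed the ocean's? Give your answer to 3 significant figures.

C_ocean = 1030 × 3940 × 104 = 4.22×10^8 J/(m²·K).
C_land = 2710 × 1730 × 0.765 = 3.59×10^6 J/(m²·K).
Undamped amplitude ∝ 1/C, so A_land/A_ocean = C_ocean/C_land = 118.

118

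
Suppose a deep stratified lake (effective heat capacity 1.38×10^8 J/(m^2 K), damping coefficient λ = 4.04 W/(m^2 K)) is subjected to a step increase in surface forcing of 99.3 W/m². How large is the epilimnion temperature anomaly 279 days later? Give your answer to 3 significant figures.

Areal heat capacity C = 1.38×10^8 J/(m^2 K) (given).
τ = C / λ = 1.38×10^8 / 4.04 = 3.42×10^7 s.
Equilibrium anomaly ΔT_eq = F / λ = 99.3 / 4.04 = 24.6 K.
t = 279 days = 2.41×10^7 s, so t/τ = 0.706.
ΔT(t) = ΔT_eq (1 − e^(−t/τ)) = 24.6 × (1 − e^−0.706) = 12.4 K.

12.4 K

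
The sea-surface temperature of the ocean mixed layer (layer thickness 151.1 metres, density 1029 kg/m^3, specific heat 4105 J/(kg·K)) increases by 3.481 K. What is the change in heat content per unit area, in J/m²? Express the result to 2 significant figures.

Areal heat capacity C = ρ c_p D = 1029 × 4105 × 151.1 = 6.38×10^8 J m⁻² K⁻¹.
ΔQ = C ΔT = 6.38×10^8 × 3.481 = 2.22×10^9 J/m².

2.2×10^9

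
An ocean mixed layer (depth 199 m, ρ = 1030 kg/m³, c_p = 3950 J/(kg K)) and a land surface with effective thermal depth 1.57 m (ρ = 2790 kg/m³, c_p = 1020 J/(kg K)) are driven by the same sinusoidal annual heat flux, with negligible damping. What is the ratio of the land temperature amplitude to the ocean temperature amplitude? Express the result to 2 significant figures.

180

C_ocean = 1030 × 3950 × 199 = 8.10×10^8 J/(m²·K).
C_land = 2790 × 1020 × 1.57 = 4.47×10^6 J/(m²·K).
Undamped amplitude ∝ 1/C, so A_land/A_ocean = C_ocean/C_land = 181.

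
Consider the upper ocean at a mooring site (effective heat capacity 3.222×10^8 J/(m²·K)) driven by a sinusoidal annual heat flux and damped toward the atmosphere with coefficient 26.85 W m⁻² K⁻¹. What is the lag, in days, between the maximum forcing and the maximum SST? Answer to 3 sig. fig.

Areal heat capacity C = 3.222×10^8 J/(m²·K) (given).
ω = 2π / 3.15×10^7 s = 1.99×10^-7 s⁻¹.
Phase lag φ = arctan(Cω/λ) = arctan(64.2/26.85) = 1.17 rad.
Time lag = φ / ω = 1.17 / 1.99×10^-7 = 5.90×10^6 s = 68.2 days.

68.2 days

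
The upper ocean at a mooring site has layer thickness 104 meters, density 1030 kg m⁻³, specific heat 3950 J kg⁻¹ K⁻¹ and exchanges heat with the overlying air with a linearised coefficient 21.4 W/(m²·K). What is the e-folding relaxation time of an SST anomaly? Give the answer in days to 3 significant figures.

229 days

Areal heat capacity C = ρ c_p D = 1030 × 3950 × 104 = 4.23×10^8 J m⁻² K⁻¹.
Relaxation time τ = C / λ = 4.23×10^8 / 21.4 = 1.98×10^7 s.
In days: 1.98×10^7 s / (86400 s/day) = 229 days.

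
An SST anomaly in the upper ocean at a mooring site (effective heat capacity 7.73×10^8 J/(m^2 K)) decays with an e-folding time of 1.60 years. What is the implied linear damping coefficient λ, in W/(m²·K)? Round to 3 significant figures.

Areal heat capacity C = 7.73×10^8 J/(m^2 K) (given).
τ = 1.60 years = 5.05×10^7 s.
λ = C / τ = 7.73×10^8 / 5.05×10^7 = 15.3 W/(m²·K).

15.3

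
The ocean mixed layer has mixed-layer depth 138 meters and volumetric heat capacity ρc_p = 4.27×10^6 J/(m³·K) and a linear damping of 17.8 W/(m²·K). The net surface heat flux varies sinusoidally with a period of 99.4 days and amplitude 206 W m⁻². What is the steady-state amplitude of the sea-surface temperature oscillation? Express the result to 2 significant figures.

Areal heat capacity C = ρc_p × D = 4.27×10^6 × 138 = 5.89×10^8 J m⁻² K⁻¹.
Angular frequency ω = 2π / T = 2π / 8.59×10^6 s = 7.32×10^-7 s⁻¹.
√((Cω)² + λ²) = √((431)² + 17.8²) = 431 W/(m²·K).
Amplitude A = F₀ / √((Cω)²+λ²) = 206 / 431 = 0.477 K.

0.48 K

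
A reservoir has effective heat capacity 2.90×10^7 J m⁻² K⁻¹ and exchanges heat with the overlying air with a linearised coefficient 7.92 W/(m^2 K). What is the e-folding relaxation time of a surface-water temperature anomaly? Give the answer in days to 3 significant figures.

42.4 days

Areal heat capacity C = 2.90×10^7 J m⁻² K⁻¹ (given).
Relaxation time τ = C / λ = 2.90×10^7 / 7.92 = 3.66×10^6 s.
In days: 3.66×10^6 s / (86400 s/day) = 42.4 days.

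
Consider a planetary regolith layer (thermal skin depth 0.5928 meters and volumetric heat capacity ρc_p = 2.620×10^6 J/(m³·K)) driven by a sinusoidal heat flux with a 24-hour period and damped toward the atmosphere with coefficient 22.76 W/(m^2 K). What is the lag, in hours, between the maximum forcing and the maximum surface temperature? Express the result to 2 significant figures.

5.2 hours

Areal heat capacity C = ρc_p × D = 2.620×10^6 × 0.5928 = 1.55×10^6 J/(m^2 K).
ω = 2π / 86400 s = 7.27×10^-5 s⁻¹.
Phase lag φ = arctan(Cω/λ) = arctan(113/22.76) = 1.37 rad.
Time lag = φ / ω = 1.37 / 7.27×10^-5 = 18900 s = 5.24 hours.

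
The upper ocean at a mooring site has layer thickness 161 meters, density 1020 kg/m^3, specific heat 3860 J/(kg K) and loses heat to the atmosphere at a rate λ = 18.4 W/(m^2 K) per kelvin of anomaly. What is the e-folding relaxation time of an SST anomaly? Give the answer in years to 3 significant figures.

Areal heat capacity C = ρ c_p D = 1020 × 3860 × 161 = 6.34×10^8 J m⁻² K⁻¹.
Relaxation time τ = C / λ = 6.34×10^8 / 18.4 = 3.45×10^7 s.
In years: 3.45×10^7 s / (3.156×10^7 s/year) = 1.09 years.

1.09 years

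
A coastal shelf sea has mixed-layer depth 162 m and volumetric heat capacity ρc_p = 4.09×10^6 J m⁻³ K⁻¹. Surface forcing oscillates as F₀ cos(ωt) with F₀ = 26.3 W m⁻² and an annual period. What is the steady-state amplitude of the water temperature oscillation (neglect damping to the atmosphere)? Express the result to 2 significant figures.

0.20 K

Areal heat capacity C = ρc_p × D = 4.09×10^6 × 162 = 6.63×10^8 J m⁻² K⁻¹.
Angular frequency ω = 2π / T = 2π / 3.15×10^7 s = 1.99×10^-7 s⁻¹.
Cω = 6.63×10^8 × 1.99×10^-7 = 132 W/(m²·K).
Amplitude A = F₀ / (Cω) = 26.3 / 132 = 0.199 K.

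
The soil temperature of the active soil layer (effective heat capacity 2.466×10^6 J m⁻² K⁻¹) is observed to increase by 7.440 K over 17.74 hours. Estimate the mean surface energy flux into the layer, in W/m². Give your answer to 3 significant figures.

Areal heat capacity C = 2.466×10^6 J m⁻² K⁻¹ (given).
Required heat per unit area: Q = C ΔT = 2.47×10^6 × 7.440 = 1.83×10^7 J/m².
Flux F = Q / Δt = 1.83×10^7 / 63900 s = 287 W/m².

287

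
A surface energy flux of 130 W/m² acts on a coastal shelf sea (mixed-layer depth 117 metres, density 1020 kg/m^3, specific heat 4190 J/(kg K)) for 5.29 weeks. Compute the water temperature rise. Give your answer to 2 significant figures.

0.83 K

Areal heat capacity C = ρ c_p D = 1020 × 4190 × 117 = 5.00×10^8 J/(m^2 K).
Net heat input Q = F Δt = 130 × (5.29 weeks × 6.048×10^5 s/week) = 4.16×10^8 J/m².
ΔT = Q / C = 4.16×10^8 / 5.00×10^8 = 0.832 K.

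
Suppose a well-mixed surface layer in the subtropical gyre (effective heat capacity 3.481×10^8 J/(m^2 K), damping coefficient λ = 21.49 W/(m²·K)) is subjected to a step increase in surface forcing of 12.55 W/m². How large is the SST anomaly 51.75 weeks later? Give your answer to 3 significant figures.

0.499 K

Areal heat capacity C = 3.481×10^8 J/(m^2 K) (given).
τ = C / λ = 3.48×10^8 / 21.49 = 1.62×10^7 s.
Equilibrium anomaly ΔT_eq = F / λ = 12.55 / 21.49 = 0.584 K.
t = 51.75 weeks = 3.13×10^7 s, so t/τ = 1.93.
ΔT(t) = ΔT_eq (1 − e^(−t/τ)) = 0.584 × (1 − e^−1.93) = 0.499 K.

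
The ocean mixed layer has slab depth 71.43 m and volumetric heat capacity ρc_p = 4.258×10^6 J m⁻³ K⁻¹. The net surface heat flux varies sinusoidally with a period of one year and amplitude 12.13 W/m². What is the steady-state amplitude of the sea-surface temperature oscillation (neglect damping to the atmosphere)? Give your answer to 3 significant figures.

0.200 K

Areal heat capacity C = ρc_p × D = 4.258×10^6 × 71.43 = 3.04×10^8 J/(m²·K).
Angular frequency ω = 2π / T = 2π / 3.15×10^7 s = 1.99×10^-7 s⁻¹.
Cω = 3.04×10^8 × 1.99×10^-7 = 60.6 W/(m²·K).
Amplitude A = F₀ / (Cω) = 12.13 / 60.6 = 0.200 K.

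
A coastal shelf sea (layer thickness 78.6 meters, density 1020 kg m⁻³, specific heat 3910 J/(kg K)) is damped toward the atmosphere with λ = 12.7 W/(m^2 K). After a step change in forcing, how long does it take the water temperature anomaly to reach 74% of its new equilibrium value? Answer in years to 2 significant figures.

Areal heat capacity C = ρ c_p D = 1020 × 3910 × 78.6 = 3.13×10^8 J/(m²·K).
τ = C / λ = 3.13×10^8 / 12.7 = 2.47×10^7 s.
Fraction reached: 1 − e^(−t/τ) = 0.74 ⇒ t = −τ ln(1 − 0.74) = τ × 1.35.
t = 3.32×10^7 s = 1.05 years.

1.1 years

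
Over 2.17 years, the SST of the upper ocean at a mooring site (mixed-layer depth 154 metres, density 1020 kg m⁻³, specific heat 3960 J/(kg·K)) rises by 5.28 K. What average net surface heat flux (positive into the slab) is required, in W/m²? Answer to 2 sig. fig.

Areal heat capacity C = ρ c_p D = 1020 × 3960 × 154 = 6.22×10^8 J/(m^2 K).
Required heat per unit area: Q = C ΔT = 6.22×10^8 × 5.28 = 3.28×10^9 J/m².
Flux F = Q / Δt = 3.28×10^9 / 6.85×10^7 s = 48.0 W/m².

48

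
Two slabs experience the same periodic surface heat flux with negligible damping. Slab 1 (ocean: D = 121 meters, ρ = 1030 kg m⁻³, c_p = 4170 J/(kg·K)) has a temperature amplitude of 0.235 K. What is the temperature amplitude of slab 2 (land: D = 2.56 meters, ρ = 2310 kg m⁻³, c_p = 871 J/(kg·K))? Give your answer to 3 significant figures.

C_ocean = 5.20×10^8 J/(m²·K); C_land = 5.15×10^6 J/(m²·K).
A ∝ 1/C ⇒ A_land = A_ocean × C_ocean/C_land = 0.235 × 101 = 23.7 K.

23.7 K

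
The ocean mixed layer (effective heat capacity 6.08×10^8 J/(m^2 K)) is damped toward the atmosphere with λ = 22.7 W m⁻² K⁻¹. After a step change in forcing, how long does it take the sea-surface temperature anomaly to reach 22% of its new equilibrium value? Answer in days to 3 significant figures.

Areal heat capacity C = 6.08×10^8 J/(m^2 K) (given).
τ = C / λ = 6.08×10^8 / 22.7 = 2.68×10^7 s.
Fraction reached: 1 − e^(−t/τ) = 0.22 ⇒ t = −τ ln(1 − 0.22) = τ × 0.248.
t = 6.65×10^6 s = 77.0 days.

77.0 days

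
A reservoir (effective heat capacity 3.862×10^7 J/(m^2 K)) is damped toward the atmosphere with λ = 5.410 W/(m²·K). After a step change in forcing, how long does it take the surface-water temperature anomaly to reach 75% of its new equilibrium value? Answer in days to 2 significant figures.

Areal heat capacity C = 3.862×10^7 J/(m^2 K) (given).
τ = C / λ = 3.86×10^7 / 5.410 = 7.14×10^6 s.
Fraction reached: 1 − e^(−t/τ) = 0.75 ⇒ t = −τ ln(1 − 0.75) = τ × 1.39.
t = 9.90×10^6 s = 115 days.

110 days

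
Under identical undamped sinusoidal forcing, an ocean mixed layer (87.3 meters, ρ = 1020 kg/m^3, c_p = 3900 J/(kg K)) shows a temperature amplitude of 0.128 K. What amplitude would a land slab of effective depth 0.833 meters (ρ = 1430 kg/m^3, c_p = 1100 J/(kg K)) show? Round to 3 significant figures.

C_ocean = 3.47×10^8 J/(m²·K); C_land = 1.31×10^6 J/(m²·K).
A ∝ 1/C ⇒ A_land = A_ocean × C_ocean/C_land = 0.128 × 265 = 33.9 K.

33.9 K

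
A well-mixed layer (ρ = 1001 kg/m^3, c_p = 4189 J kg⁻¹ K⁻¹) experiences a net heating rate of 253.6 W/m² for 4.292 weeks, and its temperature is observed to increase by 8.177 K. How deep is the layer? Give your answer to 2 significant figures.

19 m

Heat input Q = F Δt = 253.6 × 2.60×10^6 s = 6.58×10^8 J/m².
Required areal heat capacity C = Q / ΔT = 8.05×10^7 J/(m²·K).
Depth D = C / (ρ c_p) = 8.05×10^7 / (1001 × 4189) = 19.2 m.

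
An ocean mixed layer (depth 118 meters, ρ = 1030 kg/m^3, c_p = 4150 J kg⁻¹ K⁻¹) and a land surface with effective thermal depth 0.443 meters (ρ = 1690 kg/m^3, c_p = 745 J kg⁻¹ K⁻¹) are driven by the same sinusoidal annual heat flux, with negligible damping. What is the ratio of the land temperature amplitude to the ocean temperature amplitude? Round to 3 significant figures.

C_ocean = 1030 × 4150 × 118 = 5.04×10^8 J/(m²·K).
C_land = 1690 × 745 × 0.443 = 5.58×10^5 J/(m²·K).
Undamped amplitude ∝ 1/C, so A_land/A_ocean = C_ocean/C_land = 904.

904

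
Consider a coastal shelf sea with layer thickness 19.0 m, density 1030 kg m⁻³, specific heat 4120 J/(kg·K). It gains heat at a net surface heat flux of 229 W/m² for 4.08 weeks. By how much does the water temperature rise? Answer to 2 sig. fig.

7.0 K

Areal heat capacity C = ρ c_p D = 1030 × 4120 × 19.0 = 8.06×10^7 J m⁻² K⁻¹.
Net heat input Q = F Δt = 229 × (4.08 weeks × 6.048×10^5 s/week) = 5.65×10^8 J/m².
ΔT = Q / C = 5.65×10^8 / 8.06×10^7 = 7.01 K.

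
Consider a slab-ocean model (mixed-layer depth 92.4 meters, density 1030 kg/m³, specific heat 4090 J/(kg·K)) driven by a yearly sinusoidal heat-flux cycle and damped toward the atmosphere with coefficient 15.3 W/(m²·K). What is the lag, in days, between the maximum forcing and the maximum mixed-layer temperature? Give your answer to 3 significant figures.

79.9 days

Areal heat capacity C = ρ c_p D = 1030 × 4090 × 92.4 = 3.89×10^8 J/(m^2 K).
ω = 2π / 3.15×10^7 s = 1.99×10^-7 s⁻¹.
Phase lag φ = arctan(Cω/λ) = arctan(77.6/15.3) = 1.38 rad.
Time lag = φ / ω = 1.38 / 1.99×10^-7 = 6.91×10^6 s = 79.9 days.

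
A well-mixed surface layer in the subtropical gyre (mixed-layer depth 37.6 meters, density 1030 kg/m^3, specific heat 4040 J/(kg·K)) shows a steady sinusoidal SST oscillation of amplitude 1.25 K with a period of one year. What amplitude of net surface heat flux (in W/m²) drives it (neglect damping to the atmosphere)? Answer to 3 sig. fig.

Areal heat capacity C = ρ c_p D = 1030 × 4040 × 37.6 = 1.56×10^8 J/(m^2 K).
ω = 2π / 3.15×10^7 s = 1.99×10^-7 s⁻¹.
Cω = 1.56×10^8 × 1.99×10^-7 = 31.2 W/(m²·K).
F₀ = A × Cω = 1.25 × 31.2 = 39.0 W/m².

39.0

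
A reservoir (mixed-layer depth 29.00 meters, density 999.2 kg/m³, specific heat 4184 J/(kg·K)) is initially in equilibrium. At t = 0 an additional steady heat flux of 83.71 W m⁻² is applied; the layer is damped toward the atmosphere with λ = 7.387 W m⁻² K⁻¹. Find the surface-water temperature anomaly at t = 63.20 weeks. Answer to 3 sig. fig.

Areal heat capacity C = ρ c_p D = 999.2 × 4184 × 29.00 = 1.21×10^8 J/(m^2 K).
τ = C / λ = 1.21×10^8 / 7.387 = 1.64×10^7 s.
Equilibrium anomaly ΔT_eq = F / λ = 83.71 / 7.387 = 11.3 K.
t = 63.20 weeks = 3.82×10^7 s, so t/τ = 2.33.
ΔT(t) = ΔT_eq (1 − e^(−t/τ)) = 11.3 × (1 − e^−2.33) = 10.2 K.

10.2 K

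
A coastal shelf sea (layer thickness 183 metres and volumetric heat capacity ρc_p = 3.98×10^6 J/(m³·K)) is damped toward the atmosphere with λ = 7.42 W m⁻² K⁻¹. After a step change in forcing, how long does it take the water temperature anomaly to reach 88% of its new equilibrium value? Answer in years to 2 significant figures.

6.6 years

Areal heat capacity C = ρc_p × D = 3.98×10^6 × 183 = 7.28×10^8 J/(m²·K).
τ = C / λ = 7.28×10^8 / 7.42 = 9.82×10^7 s.
Fraction reached: 1 − e^(−t/τ) = 0.88 ⇒ t = −τ ln(1 − 0.88) = τ × 2.12.
t = 2.08×10^8 s = 6.60 years.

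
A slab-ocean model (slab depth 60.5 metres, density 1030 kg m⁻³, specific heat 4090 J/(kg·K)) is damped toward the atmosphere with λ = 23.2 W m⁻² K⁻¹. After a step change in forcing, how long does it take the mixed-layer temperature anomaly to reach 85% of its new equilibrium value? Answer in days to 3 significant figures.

241 days

Areal heat capacity C = ρ c_p D = 1030 × 4090 × 60.5 = 2.55×10^8 J/(m²·K).
τ = C / λ = 2.55×10^8 / 23.2 = 1.10×10^7 s.
Fraction reached: 1 − e^(−t/τ) = 0.85 ⇒ t = −τ ln(1 − 0.85) = τ × 1.90.
t = 2.08×10^7 s = 241 days.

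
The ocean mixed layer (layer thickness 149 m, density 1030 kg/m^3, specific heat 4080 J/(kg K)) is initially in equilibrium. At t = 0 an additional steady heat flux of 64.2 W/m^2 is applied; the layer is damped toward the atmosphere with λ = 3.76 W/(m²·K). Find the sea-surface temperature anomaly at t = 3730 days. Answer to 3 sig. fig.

14.6 K

Areal heat capacity C = ρ c_p D = 1030 × 4080 × 149 = 6.26×10^8 J/(m^2 K).
τ = C / λ = 6.26×10^8 / 3.76 = 1.67×10^8 s.
Equilibrium anomaly ΔT_eq = F / λ = 64.2 / 3.76 = 17.1 K.
t = 3730 days = 3.22×10^8 s, so t/τ = 1.94.
ΔT(t) = ΔT_eq (1 − e^(−t/τ)) = 17.1 × (1 − e^−1.94) = 14.6 K.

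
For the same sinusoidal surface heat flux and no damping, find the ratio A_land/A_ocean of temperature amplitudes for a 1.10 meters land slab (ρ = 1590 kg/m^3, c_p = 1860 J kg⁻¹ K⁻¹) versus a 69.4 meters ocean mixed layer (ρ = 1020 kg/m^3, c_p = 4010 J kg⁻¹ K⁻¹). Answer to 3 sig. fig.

87.3

C_ocean = 1020 × 4010 × 69.4 = 2.84×10^8 J/(m²·K).
C_land = 1590 × 1860 × 1.10 = 3.25×10^6 J/(m²·K).
Undamped amplitude ∝ 1/C, so A_land/A_ocean = C_ocean/C_land = 87.3.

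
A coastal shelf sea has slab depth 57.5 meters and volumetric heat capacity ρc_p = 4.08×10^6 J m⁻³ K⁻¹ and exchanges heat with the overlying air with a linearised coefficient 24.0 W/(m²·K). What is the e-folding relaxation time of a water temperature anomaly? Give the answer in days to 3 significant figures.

113 days

Areal heat capacity C = ρc_p × D = 4.08×10^6 × 57.5 = 2.35×10^8 J m⁻² K⁻¹.
Relaxation time τ = C / λ = 2.35×10^8 / 24.0 = 9.78×10^6 s.
In days: 9.78×10^6 s / (86400 s/day) = 113 days.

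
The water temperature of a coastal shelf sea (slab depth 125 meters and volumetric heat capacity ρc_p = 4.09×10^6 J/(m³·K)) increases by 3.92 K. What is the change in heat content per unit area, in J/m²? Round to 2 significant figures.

2.0×10^9

Areal heat capacity C = ρc_p × D = 4.09×10^6 × 125 = 5.11×10^8 J/(m^2 K).
ΔQ = C ΔT = 5.11×10^8 × 3.92 = 2.00×10^9 J/m².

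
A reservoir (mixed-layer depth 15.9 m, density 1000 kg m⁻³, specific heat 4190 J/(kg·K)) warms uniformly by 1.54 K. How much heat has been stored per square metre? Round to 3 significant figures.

1.03×10^8

Areal heat capacity C = ρ c_p D = 1000 × 4190 × 15.9 = 6.66×10^7 J m⁻² K⁻¹.
ΔQ = C ΔT = 6.66×10^7 × 1.54 = 1.03×10^8 J/m².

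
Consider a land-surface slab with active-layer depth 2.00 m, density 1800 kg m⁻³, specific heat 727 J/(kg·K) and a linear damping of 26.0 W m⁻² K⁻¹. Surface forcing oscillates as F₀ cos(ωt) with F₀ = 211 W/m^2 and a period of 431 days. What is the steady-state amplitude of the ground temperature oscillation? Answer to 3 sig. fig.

Areal heat capacity C = ρ c_p D = 1800 × 727 × 2.00 = 2.62×10^6 J/(m²·K).
Angular frequency ω = 2π / T = 2π / 3.72×10^7 s = 1.69×10^-7 s⁻¹.
√((Cω)² + λ²) = √((0.442)² + 26.0²) = 26.0 W/(m²·K).
Amplitude A = F₀ / √((Cω)²+λ²) = 211 / 26.0 = 8.11 K.

8.11 K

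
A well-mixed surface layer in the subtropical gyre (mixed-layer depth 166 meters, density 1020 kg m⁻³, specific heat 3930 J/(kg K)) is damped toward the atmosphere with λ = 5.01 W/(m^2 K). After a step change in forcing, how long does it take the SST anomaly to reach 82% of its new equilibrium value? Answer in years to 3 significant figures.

7.22 years

Areal heat capacity C = ρ c_p D = 1020 × 3930 × 166 = 6.65×10^8 J m⁻² K⁻¹.
τ = C / λ = 6.65×10^8 / 5.01 = 1.33×10^8 s.
Fraction reached: 1 − e^(−t/τ) = 0.82 ⇒ t = −τ ln(1 − 0.82) = τ × 1.71.
t = 2.28×10^8 s = 7.22 years.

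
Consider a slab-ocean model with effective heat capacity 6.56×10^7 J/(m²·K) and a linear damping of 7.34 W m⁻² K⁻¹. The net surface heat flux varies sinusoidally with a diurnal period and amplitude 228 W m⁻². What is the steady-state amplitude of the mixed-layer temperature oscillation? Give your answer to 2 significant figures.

Areal heat capacity C = 6.56×10^7 J/(m²·K) (given).
Angular frequency ω = 2π / T = 2π / 86400 s = 7.27×10^-5 s⁻¹.
√((Cω)² + λ²) = √((4770)² + 7.34²) = 4770 W/(m²·K).
Amplitude A = F₀ / √((Cω)²+λ²) = 228 / 4770 = 0.0478 K.

0.048 K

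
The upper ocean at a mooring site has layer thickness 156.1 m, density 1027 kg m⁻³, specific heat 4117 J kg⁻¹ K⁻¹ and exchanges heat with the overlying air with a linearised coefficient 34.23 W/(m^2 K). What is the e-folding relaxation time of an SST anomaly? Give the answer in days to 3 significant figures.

Areal heat capacity C = ρ c_p D = 1027 × 4117 × 156.1 = 6.60×10^8 J m⁻² K⁻¹.
Relaxation time τ = C / λ = 6.60×10^8 / 34.23 = 1.93×10^7 s.
In days: 1.93×10^7 s / (86400 s/day) = 223 days.

223 days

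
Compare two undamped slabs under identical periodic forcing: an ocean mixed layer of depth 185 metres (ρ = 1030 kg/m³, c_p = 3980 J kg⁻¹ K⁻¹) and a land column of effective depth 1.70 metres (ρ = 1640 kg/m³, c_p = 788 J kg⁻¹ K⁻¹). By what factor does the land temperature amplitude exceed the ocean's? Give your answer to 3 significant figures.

345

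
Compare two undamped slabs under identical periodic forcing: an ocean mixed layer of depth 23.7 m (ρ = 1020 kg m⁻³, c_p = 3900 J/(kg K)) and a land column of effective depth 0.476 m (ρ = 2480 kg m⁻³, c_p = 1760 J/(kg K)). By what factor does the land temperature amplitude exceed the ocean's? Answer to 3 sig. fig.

45.4

C_ocean = 1020 × 3900 × 23.7 = 9.43×10^7 J/(m²·K).
C_land = 2480 × 1760 × 0.476 = 2.08×10^6 J/(m²·K).
Undamped amplitude ∝ 1/C, so A_land/A_ocean = C_ocean/C_land = 45.4.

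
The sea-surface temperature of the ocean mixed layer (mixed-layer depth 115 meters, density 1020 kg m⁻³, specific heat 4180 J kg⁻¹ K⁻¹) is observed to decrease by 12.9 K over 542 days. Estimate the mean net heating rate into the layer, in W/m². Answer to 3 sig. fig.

Areal heat capacity C = ρ c_p D = 1020 × 4180 × 115 = 4.90×10^8 J/(m^2 K).
Required heat per unit area: Q = C ΔT = 4.90×10^8 × -12.9 = -6.33×10^9 J/m².
Flux F = Q / Δt = -6.33×10^9 / 4.68×10^7 s = -135 W/m².

-135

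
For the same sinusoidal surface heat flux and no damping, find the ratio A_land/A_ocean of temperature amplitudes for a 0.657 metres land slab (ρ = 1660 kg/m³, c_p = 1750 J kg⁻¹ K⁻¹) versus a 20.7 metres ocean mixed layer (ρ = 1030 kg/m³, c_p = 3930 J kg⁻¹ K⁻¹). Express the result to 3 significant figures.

43.9

C_ocean = 1030 × 3930 × 20.7 = 8.38×10^7 J/(m²·K).
C_land = 1660 × 1750 × 0.657 = 1.91×10^6 J/(m²·K).
Undamped amplitude ∝ 1/C, so A_land/A_ocean = C_ocean/C_land = 43.9.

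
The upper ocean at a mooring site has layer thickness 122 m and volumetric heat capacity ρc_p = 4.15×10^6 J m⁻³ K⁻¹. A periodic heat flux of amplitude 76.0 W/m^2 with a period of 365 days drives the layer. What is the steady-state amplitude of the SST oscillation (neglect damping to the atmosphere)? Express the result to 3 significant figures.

Areal heat capacity C = ρc_p × D = 4.15×10^6 × 122 = 5.06×10^8 J m⁻² K⁻¹.
Angular frequency ω = 2π / T = 2π / 3.15×10^7 s = 1.99×10^-7 s⁻¹.
Cω = 5.06×10^8 × 1.99×10^-7 = 101 W/(m²·K).
Amplitude A = F₀ / (Cω) = 76.0 / 101 = 0.753 K.

0.753 K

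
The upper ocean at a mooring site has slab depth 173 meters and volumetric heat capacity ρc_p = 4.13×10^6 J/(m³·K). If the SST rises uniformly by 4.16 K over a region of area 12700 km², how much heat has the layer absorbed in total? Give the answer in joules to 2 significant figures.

Areal heat capacity C = ρc_p × D = 4.13×10^6 × 173 = 7.14×10^8 J/(m^2 K).
Heat per unit area: q = C ΔT = 7.14×10^8 × 4.16 = 2.97×10^9 J/m².
Total heat: Q = q × A = 2.97×10^9 × (12700 × 10⁶ m²) = 3.77×10^19 J.

3.8×10^19 J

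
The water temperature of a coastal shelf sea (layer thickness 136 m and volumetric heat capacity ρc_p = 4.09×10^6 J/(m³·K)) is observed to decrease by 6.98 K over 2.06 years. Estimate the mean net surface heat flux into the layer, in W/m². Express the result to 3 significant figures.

-59.7

Areal heat capacity C = ρc_p × D = 4.09×10^6 × 136 = 5.56×10^8 J/(m²·K).
Required heat per unit area: Q = C ΔT = 5.56×10^8 × -6.98 = -3.88×10^9 J/m².
Flux F = Q / Δt = -3.88×10^9 / 6.50×10^7 s = -59.7 W/m².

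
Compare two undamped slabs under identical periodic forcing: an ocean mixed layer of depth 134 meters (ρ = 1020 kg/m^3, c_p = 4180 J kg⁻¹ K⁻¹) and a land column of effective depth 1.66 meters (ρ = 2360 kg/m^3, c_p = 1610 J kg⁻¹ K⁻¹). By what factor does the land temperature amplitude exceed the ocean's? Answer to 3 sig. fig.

90.6

C_ocean = 1020 × 4180 × 134 = 5.71×10^8 J/(m²·K).
C_land = 2360 × 1610 × 1.66 = 6.31×10^6 J/(m²·K).
Undamped amplitude ∝ 1/C, so A_land/A_ocean = C_ocean/C_land = 90.6.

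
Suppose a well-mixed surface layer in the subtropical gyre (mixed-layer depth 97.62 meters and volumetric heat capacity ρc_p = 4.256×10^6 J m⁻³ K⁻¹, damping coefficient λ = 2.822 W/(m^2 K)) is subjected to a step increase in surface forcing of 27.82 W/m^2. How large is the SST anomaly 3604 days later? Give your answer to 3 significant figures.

8.67 K

Areal heat capacity C = ρc_p × D = 4.256×10^6 × 97.62 = 4.15×10^8 J/(m^2 K).
τ = C / λ = 4.15×10^8 / 2.822 = 1.47×10^8 s.
Equilibrium anomaly ΔT_eq = F / λ = 27.82 / 2.822 = 9.86 K.
t = 3604 days = 3.11×10^8 s, so t/τ = 2.12.
ΔT(t) = ΔT_eq (1 − e^(−t/τ)) = 9.86 × (1 − e^−2.12) = 8.67 K.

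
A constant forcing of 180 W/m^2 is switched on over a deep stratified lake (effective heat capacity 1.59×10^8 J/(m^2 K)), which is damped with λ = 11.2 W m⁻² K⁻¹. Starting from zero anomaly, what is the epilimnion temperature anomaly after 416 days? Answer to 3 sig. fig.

Areal heat capacity C = 1.59×10^8 J/(m^2 K) (given).
τ = C / λ = 1.59×10^8 / 11.2 = 1.42×10^7 s.
Equilibrium anomaly ΔT_eq = F / λ = 180 / 11.2 = 16.1 K.
t = 416 days = 3.59×10^7 s, so t/τ = 2.53.
ΔT(t) = ΔT_eq (1 − e^(−t/τ)) = 16.1 × (1 − e^−2.53) = 14.8 K.

14.8 K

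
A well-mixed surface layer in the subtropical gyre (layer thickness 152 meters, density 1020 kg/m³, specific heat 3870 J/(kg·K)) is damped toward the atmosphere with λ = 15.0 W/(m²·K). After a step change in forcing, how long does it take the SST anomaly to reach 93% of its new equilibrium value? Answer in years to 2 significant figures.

3.4 years

Areal heat capacity C = ρ c_p D = 1020 × 3870 × 152 = 6.00×10^8 J/(m²·K).
τ = C / λ = 6.00×10^8 / 15.0 = 4.00×10^7 s.
Fraction reached: 1 − e^(−t/τ) = 0.93 ⇒ t = −τ ln(1 − 0.93) = τ × 2.66.
t = 1.06×10^8 s = 3.37 years.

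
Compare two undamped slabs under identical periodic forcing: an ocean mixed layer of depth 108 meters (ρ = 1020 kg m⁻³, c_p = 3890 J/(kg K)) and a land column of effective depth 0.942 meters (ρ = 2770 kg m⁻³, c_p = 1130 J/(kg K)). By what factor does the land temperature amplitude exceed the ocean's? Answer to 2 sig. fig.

C_ocean = 1020 × 3890 × 108 = 4.29×10^8 J/(m²·K).
C_land = 2770 × 1130 × 0.942 = 2.95×10^6 J/(m²·K).
Undamped amplitude ∝ 1/C, so A_land/A_ocean = C_ocean/C_land = 145.

150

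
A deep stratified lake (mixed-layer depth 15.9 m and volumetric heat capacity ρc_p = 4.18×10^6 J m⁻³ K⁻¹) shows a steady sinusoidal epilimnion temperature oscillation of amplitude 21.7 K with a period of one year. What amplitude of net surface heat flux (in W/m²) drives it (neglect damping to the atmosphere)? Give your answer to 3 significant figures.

Areal heat capacity C = ρc_p × D = 4.18×10^6 × 15.9 = 6.65×10^7 J m⁻² K⁻¹.
ω = 2π / 3.15×10^7 s = 1.99×10^-7 s⁻¹.
Cω = 6.65×10^7 × 1.99×10^-7 = 13.2 W/(m²·K).
F₀ = A × Cω = 21.7 × 13.2 = 287 W/m².

287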